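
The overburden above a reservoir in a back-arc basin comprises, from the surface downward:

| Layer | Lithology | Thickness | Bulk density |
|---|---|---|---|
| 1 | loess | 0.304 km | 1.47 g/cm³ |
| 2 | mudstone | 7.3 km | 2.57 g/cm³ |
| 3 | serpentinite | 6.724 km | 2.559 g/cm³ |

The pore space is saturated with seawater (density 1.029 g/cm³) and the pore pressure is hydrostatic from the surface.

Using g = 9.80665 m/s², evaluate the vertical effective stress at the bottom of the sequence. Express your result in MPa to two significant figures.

Overburden (lithostatic) stress σ_v:
loess: 1470 kg/m³ × 9.80665 m/s² × 304 m = 4.382×10^6 Pa = 4.382 MPa
mudstone: 2570 kg/m³ × 9.80665 m/s² × 7300 m = 1.840×10^8 Pa = 184.0 MPa
serpentinite: 2559 kg/m³ × 9.80665 m/s² × 6724 m = 1.687×10^8 Pa = 168.7 MPa
Total = 4.382 + 184.0 + 168.7 = 357.11 MPa
Pore pressure P_p = 1029 kg/m³ × 9.80665 m/s² × 14328 m = 1.446×10^8 Pa = 144.6 MPa
Effective stress σ' = σ_v − P_p = 357.1 − 144.6 = 212.52 MPa

210 MPa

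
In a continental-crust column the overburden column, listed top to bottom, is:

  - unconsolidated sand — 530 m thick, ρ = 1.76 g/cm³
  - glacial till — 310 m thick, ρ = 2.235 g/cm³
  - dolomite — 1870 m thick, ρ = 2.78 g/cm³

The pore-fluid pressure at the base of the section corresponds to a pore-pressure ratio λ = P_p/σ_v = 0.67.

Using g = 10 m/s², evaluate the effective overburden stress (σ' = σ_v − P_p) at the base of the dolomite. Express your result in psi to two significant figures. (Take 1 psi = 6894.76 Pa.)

Overburden (lithostatic) stress σ_v:
unconsolidated sand: 1760 kg/m³ × 10 m/s² × 530 m = 9.328×10^6 Pa = 9.328 MPa
glacial till: 2235 kg/m³ × 10 m/s² × 310 m = 6.928×10^6 Pa = 6.928 MPa
dolomite: 2780 kg/m³ × 10 m/s² × 1870 m = 5.199×10^7 Pa = 51.99 MPa
Total = 9.328 + 6.928 + 51.99 = 68.242 MPa
Pore pressure P_p = λ·σ_v = 0.67 × 68.24 MPa = 45.72 MPa
Effective stress σ' = σ_v − P_p = 68.24 − 45.72 = 22.520 MPa = 3266.3 psi

3300 psi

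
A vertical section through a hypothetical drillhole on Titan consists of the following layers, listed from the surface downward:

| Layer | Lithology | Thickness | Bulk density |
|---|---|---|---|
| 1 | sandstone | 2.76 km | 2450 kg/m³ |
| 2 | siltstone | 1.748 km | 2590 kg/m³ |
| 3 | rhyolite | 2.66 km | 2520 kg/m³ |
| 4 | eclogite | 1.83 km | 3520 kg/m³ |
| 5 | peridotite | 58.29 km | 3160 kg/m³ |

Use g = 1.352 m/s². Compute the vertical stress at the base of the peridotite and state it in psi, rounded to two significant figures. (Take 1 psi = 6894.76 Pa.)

sandstone: 2450 kg/m³ × 1.352 m/s² × 2760 m = 9.142×10^6 Pa = 1326 psi
siltstone: 2590 kg/m³ × 1.352 m/s² × 1748 m = 6.121×10^6 Pa = 887.8 psi
rhyolite: 2520 kg/m³ × 1.352 m/s² × 2660 m = 9.063×10^6 Pa = 1314 psi
eclogite: 3520 kg/m³ × 1.352 m/s² × 1830 m = 8.709×10^6 Pa = 1263 psi
peridotite: 3160 kg/m³ × 1.352 m/s² × 58290 m = 2.490×10^8 Pa = 36119 psi
Total = 1326 + 887.8 + 1314 + 1263 + 36119 = 40911 psi

41000 psi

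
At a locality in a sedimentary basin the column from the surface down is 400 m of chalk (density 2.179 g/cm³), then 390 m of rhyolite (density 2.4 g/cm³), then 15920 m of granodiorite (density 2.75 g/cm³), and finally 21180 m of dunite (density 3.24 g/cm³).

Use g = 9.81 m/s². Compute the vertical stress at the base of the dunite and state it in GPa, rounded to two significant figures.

chalk: 2179 kg/m³ × 9.81 m/s² × 400 m = 8.550×10^6 Pa = 8.550×10^-3 GPa
rhyolite: 2400 kg/m³ × 9.81 m/s² × 390 m = 9.182×10^6 Pa = 9.182×10^-3 GPa
granodiorite: 2750 kg/m³ × 9.81 m/s² × 15920 m = 4.295×10^8 Pa = 0.4295 GPa
dunite: 3240 kg/m³ × 9.81 m/s² × 21180 m = 6.732×10^8 Pa = 0.6732 GPa
Total = 8.550×10^-3 + 9.182×10^-3 + 0.4295 + 0.6732 = 1.1204 GPa

1.1 GPa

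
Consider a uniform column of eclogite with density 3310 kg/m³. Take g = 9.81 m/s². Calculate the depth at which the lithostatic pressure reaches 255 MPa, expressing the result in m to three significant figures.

h = P/(ρg) = 255 MPa / (3310 kg/m³ × 9.81 m/s²) = 2.550×10^8 Pa / 32471 Pa/m = 7853.1 m

7850 m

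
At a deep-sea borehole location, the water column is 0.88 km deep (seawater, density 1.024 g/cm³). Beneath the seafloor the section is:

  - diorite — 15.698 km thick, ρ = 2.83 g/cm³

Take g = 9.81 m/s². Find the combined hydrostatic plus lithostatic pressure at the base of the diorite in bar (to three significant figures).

4450 bar

seawater: 1024 kg/m³ × 9.81 m/s² × 880 m = 8.840×10^6 Pa = 88.40 bar
diorite: 2830 kg/m³ × 9.81 m/s² × 15698 m = 4.358×10^8 Pa = 4358 bar
Total = 88.40 + 4358 = 4446.5 bar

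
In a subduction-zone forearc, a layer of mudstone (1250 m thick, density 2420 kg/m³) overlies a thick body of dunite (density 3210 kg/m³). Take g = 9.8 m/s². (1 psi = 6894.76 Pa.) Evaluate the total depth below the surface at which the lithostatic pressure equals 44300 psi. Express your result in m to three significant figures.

10000 m

Pressure at base of upper layers: 2420×9.8×1250 = 2.965×10^7 Pa = 4300 psi
Remaining pressure to be supplied by dunite: 3.054×10^8 − 2.965×10^7 = 2.758×10^8 Pa
Additional depth in dunite = 2.758×10^8 Pa / (3210 kg/m³ × 9.8 m/s²) = 8767.0 m
Total depth = 1250 m + 8767.0 m = 10017 m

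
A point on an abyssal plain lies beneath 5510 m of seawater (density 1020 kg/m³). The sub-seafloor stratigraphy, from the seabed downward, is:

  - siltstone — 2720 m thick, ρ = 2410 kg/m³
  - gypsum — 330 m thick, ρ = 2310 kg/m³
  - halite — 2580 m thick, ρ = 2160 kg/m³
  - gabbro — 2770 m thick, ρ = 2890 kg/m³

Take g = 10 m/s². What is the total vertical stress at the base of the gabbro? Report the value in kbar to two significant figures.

seawater: 1020 kg/m³ × 10 m/s² × 5510 m = 5.620×10^7 Pa = 0.5620 kbar
siltstone: 2410 kg/m³ × 10 m/s² × 2720 m = 6.555×10^7 Pa = 0.6555 kbar
gypsum: 2310 kg/m³ × 10 m/s² × 330 m = 7.623×10^6 Pa = 0.07623 kbar
halite: 2160 kg/m³ × 10 m/s² × 2580 m = 5.573×10^7 Pa = 0.5573 kbar
gabbro: 2890 kg/m³ × 10 m/s² × 2770 m = 8.005×10^7 Pa = 0.8005 kbar
Total = 0.5620 + 0.6555 + 0.07623 + 0.5573 + 0.8005 = 2.6516 kbar

2.7 kbar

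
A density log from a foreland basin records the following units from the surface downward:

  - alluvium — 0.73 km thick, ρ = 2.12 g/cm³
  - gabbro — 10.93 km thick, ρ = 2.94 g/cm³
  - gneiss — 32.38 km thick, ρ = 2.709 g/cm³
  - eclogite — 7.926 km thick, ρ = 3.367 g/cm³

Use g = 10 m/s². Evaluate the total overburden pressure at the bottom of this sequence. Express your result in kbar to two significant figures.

15 kbar

alluvium: 2120 kg/m³ × 10 m/s² × 730 m = 1.548×10^7 Pa = 0.1548 kbar
gabbro: 2940 kg/m³ × 10 m/s² × 10930 m = 3.213×10^8 Pa = 3.213 kbar
gneiss: 2709 kg/m³ × 10 m/s² × 32380 m = 8.772×10^8 Pa = 8.772 kbar
eclogite: 3367 kg/m³ × 10 m/s² × 7926 m = 2.669×10^8 Pa = 2.669 kbar
Total = 0.1548 + 3.213 + 8.772 + 2.669 = 14.809 kbar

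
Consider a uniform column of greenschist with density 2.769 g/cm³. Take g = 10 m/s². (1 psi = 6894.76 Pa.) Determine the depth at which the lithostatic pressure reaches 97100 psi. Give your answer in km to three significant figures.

24.2 km

h = P/(ρg) = 97100 psi / (2769 kg/m³ × 10 m/s²) = 6.695×10^8 Pa / 27690 Pa/m = 24178 m
= 24.178 km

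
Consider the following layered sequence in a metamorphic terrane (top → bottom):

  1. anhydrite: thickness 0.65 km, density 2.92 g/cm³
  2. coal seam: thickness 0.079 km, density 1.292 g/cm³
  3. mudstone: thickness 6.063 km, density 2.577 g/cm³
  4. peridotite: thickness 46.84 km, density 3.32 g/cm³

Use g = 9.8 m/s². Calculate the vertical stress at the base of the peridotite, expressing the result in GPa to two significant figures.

1.7 GPa

anhydrite: 2920 kg/m³ × 9.8 m/s² × 650 m = 1.860×10^7 Pa = 0.01860 GPa
coal seam: 1292 kg/m³ × 9.8 m/s² × 79 m = 1.000×10^6 Pa = 1.000×10^-3 GPa
mudstone: 2577 kg/m³ × 9.8 m/s² × 6063 m = 1.531×10^8 Pa = 0.1531 GPa
peridotite: 3320 kg/m³ × 9.8 m/s² × 46840 m = 1.524×10^9 Pa = 1.524 GPa
Total = 0.01860 + 1.000×10^-3 + 0.1531 + 1.524 = 1.6967 GPa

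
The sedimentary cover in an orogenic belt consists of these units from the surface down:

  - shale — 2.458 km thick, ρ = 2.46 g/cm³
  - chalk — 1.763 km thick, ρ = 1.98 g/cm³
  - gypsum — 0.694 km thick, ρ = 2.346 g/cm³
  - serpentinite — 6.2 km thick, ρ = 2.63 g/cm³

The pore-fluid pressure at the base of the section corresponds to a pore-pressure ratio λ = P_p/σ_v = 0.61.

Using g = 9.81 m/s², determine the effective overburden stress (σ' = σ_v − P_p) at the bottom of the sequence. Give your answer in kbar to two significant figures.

1.1 kbar

Overburden (lithostatic) stress σ_v:
shale: 2460 kg/m³ × 9.81 m/s² × 2458 m = 5.932×10^7 Pa = 59.32 MPa
chalk: 1980 kg/m³ × 9.81 m/s² × 1763 m = 3.424×10^7 Pa = 34.24 MPa
gypsum: 2346 kg/m³ × 9.81 m/s² × 694 m = 1.597×10^7 Pa = 15.97 MPa
serpentinite: 2630 kg/m³ × 9.81 m/s² × 6200 m = 1.600×10^8 Pa = 160.0 MPa
Total = 59.32 + 34.24 + 15.97 + 160.0 = 269.50 MPa
Pore pressure P_p = λ·σ_v = 0.61 × 269.5 MPa = 164.4 MPa
Effective stress σ' = σ_v − P_p = 269.5 − 164.4 = 105.10 MPa = 1.0510 kbar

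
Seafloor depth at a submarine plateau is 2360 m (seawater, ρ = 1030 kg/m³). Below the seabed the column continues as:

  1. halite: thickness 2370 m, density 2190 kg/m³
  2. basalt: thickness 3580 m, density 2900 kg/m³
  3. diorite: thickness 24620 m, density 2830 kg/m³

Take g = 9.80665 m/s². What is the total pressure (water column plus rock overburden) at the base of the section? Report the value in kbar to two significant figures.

seawater: 1030 kg/m³ × 9.80665 m/s² × 2360 m = 2.384×10^7 Pa = 0.2384 kbar
halite: 2190 kg/m³ × 9.80665 m/s² × 2370 m = 5.090×10^7 Pa = 0.5090 kbar
basalt: 2900 kg/m³ × 9.80665 m/s² × 3580 m = 1.018×10^8 Pa = 1.018 kbar
diorite: 2830 kg/m³ × 9.80665 m/s² × 24620 m = 6.833×10^8 Pa = 6.833 kbar
Total = 0.2384 + 0.5090 + 1.018 + 6.833 = 8.5982 kbar

8.6 kbar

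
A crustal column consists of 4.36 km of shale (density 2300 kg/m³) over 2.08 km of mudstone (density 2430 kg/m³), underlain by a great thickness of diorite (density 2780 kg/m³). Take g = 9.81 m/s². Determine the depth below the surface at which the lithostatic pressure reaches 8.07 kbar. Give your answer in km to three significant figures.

Pressure at base of upper layers: 2300×9.81×4360 + 2430×9.81×2080 = 1.480×10^8 Pa = 1.480 kbar
Remaining pressure to be supplied by diorite: 8.070×10^8 − 1.480×10^8 = 6.590×10^8 Pa
Additional depth in diorite = 6.590×10^8 Pa / (2780 kg/m³ × 9.81 m/s²) = 24166 m
Total depth = 6440 m + 24166 m = 30606 m
= 30.606 km

30.6 km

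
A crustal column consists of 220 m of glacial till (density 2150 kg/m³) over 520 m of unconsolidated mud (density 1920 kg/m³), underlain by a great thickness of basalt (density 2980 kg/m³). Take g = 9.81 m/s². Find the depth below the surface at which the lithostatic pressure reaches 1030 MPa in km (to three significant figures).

Pressure at base of upper layers: 2150×9.81×220 + 1920×9.81×520 = 1.443×10^7 Pa = 14.43 MPa
Remaining pressure to be supplied by basalt: 1.030×10^9 − 1.443×10^7 = 1.016×10^9 Pa
Additional depth in basalt = 1.016×10^9 Pa / (2980 kg/m³ × 9.81 m/s²) = 34739 m
Total depth = 740 m + 34739 m = 35479 m
= 35.479 km

35.5 km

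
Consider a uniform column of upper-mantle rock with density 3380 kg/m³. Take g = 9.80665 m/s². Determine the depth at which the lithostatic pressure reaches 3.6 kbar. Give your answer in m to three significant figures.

10900 m

h = P/(ρg) = 3.6 kbar / (3380 kg/m³ × 9.80665 m/s²) = 3.600×10^8 Pa / 33146 Pa/m = 10861 m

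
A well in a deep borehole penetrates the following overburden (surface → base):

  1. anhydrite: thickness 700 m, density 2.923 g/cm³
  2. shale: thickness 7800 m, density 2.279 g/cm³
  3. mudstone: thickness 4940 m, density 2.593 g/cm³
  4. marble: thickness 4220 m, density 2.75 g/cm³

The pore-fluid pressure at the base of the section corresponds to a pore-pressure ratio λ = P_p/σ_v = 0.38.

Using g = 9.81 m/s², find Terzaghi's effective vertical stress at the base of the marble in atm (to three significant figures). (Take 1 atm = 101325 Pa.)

Overburden (lithostatic) stress σ_v:
anhydrite: 2923 kg/m³ × 9.81 m/s² × 700 m = 2.007×10^7 Pa = 20.07 MPa
shale: 2279 kg/m³ × 9.81 m/s² × 7800 m = 1.744×10^8 Pa = 174.4 MPa
mudstone: 2593 kg/m³ × 9.81 m/s² × 4940 m = 1.257×10^8 Pa = 125.7 MPa
marble: 2750 kg/m³ × 9.81 m/s² × 4220 m = 1.138×10^8 Pa = 113.8 MPa
Total = 20.07 + 174.4 + 125.7 + 113.8 = 433.96 MPa
Pore pressure P_p = λ·σ_v = 0.38 × 434.0 MPa = 164.9 MPa
Effective stress σ' = σ_v − P_p = 434.0 − 164.9 = 269.06 MPa = 2655.4 atm

2660 atm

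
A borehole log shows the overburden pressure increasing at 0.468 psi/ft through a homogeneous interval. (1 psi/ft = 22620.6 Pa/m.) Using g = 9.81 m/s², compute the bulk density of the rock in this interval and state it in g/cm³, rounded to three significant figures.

1.08 g/cm³

ρ = (dP/dz)/g = 0.468 psi/ft / 9.81 m/s² = 10586 Pa/m / 9.81 m/s² = 1079.1 kg/m³
= 1.079 g/cm³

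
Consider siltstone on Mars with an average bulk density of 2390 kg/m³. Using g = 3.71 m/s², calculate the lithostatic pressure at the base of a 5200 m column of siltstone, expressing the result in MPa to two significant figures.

siltstone: 2390 kg/m³ × 3.71 m/s² × 5200 m = 4.611×10^7 Pa = 46.11 MPa

46 MPa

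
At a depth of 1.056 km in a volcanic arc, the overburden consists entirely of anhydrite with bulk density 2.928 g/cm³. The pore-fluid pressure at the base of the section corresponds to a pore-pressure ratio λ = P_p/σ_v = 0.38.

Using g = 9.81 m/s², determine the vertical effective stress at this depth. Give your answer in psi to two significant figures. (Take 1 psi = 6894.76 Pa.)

2700 psi

Overburden (lithostatic) stress σ_v:
anhydrite: 2928 kg/m³ × 9.81 m/s² × 1056 m = 3.033×10^7 Pa = 30.33 MPa
Pore pressure P_p = λ·σ_v = 0.38 × 30.33 MPa = 11.53 MPa
Effective stress σ' = σ_v − P_p = 30.33 − 11.53 = 18.806 MPa = 2727.6 psi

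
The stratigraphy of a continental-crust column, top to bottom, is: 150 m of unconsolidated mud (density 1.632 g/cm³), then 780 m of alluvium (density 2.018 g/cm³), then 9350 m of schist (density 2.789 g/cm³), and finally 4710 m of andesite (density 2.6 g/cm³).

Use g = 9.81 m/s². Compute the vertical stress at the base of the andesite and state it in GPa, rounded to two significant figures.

unconsolidated mud: 1632 kg/m³ × 9.81 m/s² × 150 m = 2.401×10^6 Pa = 2.401×10^-3 GPa
alluvium: 2018 kg/m³ × 9.81 m/s² × 780 m = 1.544×10^7 Pa = 0.01544 GPa
schist: 2789 kg/m³ × 9.81 m/s² × 9350 m = 2.558×10^8 Pa = 0.2558 GPa
andesite: 2600 kg/m³ × 9.81 m/s² × 4710 m = 1.201×10^8 Pa = 0.1201 GPa
Total = 2.401×10^-3 + 0.01544 + 0.2558 + 0.1201 = 0.39379 GPa

0.39 GPa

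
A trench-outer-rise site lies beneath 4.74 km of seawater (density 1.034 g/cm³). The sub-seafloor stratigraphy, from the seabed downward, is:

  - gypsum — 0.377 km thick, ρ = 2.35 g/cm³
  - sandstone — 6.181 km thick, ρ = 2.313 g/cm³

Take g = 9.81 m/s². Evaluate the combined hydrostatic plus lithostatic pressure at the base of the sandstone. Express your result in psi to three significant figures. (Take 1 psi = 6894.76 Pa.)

28600 psi

seawater: 1034 kg/m³ × 9.81 m/s² × 4740 m = 4.808×10^7 Pa = 6973 psi
gypsum: 2350 kg/m³ × 9.81 m/s² × 377 m = 8.691×10^6 Pa = 1261 psi
sandstone: 2313 kg/m³ × 9.81 m/s² × 6181 m = 1.403×10^8 Pa = 20342 psi
Total = 6973 + 1261 + 20342 = 28576 psi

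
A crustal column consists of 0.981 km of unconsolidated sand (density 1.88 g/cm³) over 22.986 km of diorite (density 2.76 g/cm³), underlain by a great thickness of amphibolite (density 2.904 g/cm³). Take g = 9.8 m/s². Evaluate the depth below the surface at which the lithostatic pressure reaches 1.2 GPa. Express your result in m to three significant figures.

43700 m

Pressure at base of upper layers: 1880×9.8×981 + 2760×9.8×22986 = 6.398×10^8 Pa = 0.6398 GPa
Remaining pressure to be supplied by amphibolite: 1.200×10^9 − 6.398×10^8 = 5.602×10^8 Pa
Additional depth in amphibolite = 5.602×10^8 Pa / (2904 kg/m³ × 9.8 m/s²) = 19684 m
Total depth = 23967 m + 19684 m = 43651 m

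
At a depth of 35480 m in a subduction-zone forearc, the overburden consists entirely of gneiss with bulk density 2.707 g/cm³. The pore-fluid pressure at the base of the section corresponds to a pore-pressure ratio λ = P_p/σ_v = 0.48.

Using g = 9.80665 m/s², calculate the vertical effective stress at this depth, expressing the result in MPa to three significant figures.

Overburden (lithostatic) stress σ_v:
gneiss: 2707 kg/m³ × 9.80665 m/s² × 35480 m = 9.419×10^8 Pa = 941.9 MPa
Pore pressure P_p = λ·σ_v = 0.48 × 941.9 MPa = 452.1 MPa
Effective stress σ' = σ_v − P_p = 941.9 − 452.1 = 489.77 MPa

490 MPa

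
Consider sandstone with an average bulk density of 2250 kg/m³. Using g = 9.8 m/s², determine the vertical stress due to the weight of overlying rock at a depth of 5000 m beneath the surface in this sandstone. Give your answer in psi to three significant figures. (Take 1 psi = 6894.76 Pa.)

sandstone: 2250 kg/m³ × 9.8 m/s² × 5000 m = 1.103×10^8 Pa = 15990 psi

16000 psi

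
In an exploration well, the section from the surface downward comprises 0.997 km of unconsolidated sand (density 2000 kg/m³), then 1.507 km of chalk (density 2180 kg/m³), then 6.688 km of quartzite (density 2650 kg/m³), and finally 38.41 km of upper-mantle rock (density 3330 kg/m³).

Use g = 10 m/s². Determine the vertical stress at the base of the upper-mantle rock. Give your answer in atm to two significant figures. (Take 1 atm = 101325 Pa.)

unconsolidated sand: 2000 kg/m³ × 10 m/s² × 997 m = 1.994×10^7 Pa = 196.8 atm
chalk: 2180 kg/m³ × 10 m/s² × 1507 m = 3.285×10^7 Pa = 324.2 atm
quartzite: 2650 kg/m³ × 10 m/s² × 6688 m = 1.772×10^8 Pa = 1749 atm
upper-mantle rock: 3330 kg/m³ × 10 m/s² × 38410 m = 1.279×10^9 Pa = 12623 atm
Total = 196.8 + 324.2 + 1749 + 12623 = 14893 atm

15000 atm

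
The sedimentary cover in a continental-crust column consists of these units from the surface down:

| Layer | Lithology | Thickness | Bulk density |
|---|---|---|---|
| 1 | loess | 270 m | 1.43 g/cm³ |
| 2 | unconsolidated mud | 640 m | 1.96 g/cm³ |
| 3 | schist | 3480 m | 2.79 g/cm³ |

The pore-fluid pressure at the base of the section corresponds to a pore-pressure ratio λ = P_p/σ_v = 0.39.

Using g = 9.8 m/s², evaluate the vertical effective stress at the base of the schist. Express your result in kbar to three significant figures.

0.678 kbar

Overburden (lithostatic) stress σ_v:
loess: 1430 kg/m³ × 9.8 m/s² × 270 m = 3.784×10^6 Pa = 3.784 MPa
unconsolidated mud: 1960 kg/m³ × 9.8 m/s² × 640 m = 1.229×10^7 Pa = 12.29 MPa
schist: 2790 kg/m³ × 9.8 m/s² × 3480 m = 9.515×10^7 Pa = 95.15 MPa
Total = 3.784 + 12.29 + 95.15 = 111.23 MPa
Pore pressure P_p = λ·σ_v = 0.39 × 111.2 MPa = 43.38 MPa
Effective stress σ' = σ_v − P_p = 111.2 − 43.38 = 67.849 MPa = 0.67849 kbar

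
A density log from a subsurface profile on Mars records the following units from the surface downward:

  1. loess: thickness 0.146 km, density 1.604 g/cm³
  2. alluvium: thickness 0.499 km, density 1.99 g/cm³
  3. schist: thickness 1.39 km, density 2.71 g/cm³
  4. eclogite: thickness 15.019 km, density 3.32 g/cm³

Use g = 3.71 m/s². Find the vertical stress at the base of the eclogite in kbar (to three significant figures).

loess: 1604 kg/m³ × 3.71 m/s² × 146 m = 8.688×10^5 Pa = 8.688×10^-3 kbar
alluvium: 1990 kg/m³ × 3.71 m/s² × 499 m = 3.684×10^6 Pa = 0.03684 kbar
schist: 2710 kg/m³ × 3.71 m/s² × 1390 m = 1.398×10^7 Pa = 0.1398 kbar
eclogite: 3320 kg/m³ × 3.71 m/s² × 15019 m = 1.850×10^8 Pa = 1.850 kbar
Total = 8.688×10^-3 + 0.03684 + 0.1398 + 1.850 = 2.0352 kbar

2.04 kbar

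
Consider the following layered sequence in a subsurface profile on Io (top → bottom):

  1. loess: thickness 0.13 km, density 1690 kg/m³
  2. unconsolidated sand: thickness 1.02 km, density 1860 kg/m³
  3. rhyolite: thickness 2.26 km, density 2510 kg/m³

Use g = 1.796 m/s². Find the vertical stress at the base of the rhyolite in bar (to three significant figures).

loess: 1690 kg/m³ × 1.796 m/s² × 130 m = 3.946×10^5 Pa = 3.946 bar
unconsolidated sand: 1860 kg/m³ × 1.796 m/s² × 1020 m = 3.407×10^6 Pa = 34.07 bar
rhyolite: 2510 kg/m³ × 1.796 m/s² × 2260 m = 1.019×10^7 Pa = 101.9 bar
Total = 3.946 + 34.07 + 101.9 = 139.90 bar

140 bar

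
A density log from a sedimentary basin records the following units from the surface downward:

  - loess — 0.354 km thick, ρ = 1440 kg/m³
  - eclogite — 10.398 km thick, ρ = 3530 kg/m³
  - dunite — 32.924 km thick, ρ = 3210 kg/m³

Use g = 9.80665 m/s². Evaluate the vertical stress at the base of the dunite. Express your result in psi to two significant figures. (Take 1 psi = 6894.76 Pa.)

200000 psi

loess: 1440 kg/m³ × 9.80665 m/s² × 354 m = 4.999×10^6 Pa = 725.0 psi
eclogite: 3530 kg/m³ × 9.80665 m/s² × 10398 m = 3.600×10^8 Pa = 52207 psi
dunite: 3210 kg/m³ × 9.80665 m/s² × 32924 m = 1.036×10^9 Pa = 1.503×10^5 psi
Total = 725.0 + 52207 + 1.503×10^5 = 2.0325×10^5 psi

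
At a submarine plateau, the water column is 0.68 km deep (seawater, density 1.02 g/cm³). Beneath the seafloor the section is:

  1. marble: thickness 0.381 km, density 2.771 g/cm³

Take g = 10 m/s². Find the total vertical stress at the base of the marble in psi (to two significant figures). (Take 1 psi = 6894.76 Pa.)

2500 psi

seawater: 1020 kg/m³ × 10 m/s² × 680 m = 6.936×10^6 Pa = 1006 psi
marble: 2771 kg/m³ × 10 m/s² × 381 m = 1.056×10^7 Pa = 1531 psi
Total = 1006 + 1531 = 2537.2 psi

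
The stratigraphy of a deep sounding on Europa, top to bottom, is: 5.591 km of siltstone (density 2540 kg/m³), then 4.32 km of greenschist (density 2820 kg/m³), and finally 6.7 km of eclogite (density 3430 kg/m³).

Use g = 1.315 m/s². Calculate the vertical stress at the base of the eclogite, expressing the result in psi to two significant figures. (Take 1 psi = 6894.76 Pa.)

siltstone: 2540 kg/m³ × 1.315 m/s² × 5591 m = 1.867×10^7 Pa = 2709 psi
greenschist: 2820 kg/m³ × 1.315 m/s² × 4320 m = 1.602×10^7 Pa = 2323 psi
eclogite: 3430 kg/m³ × 1.315 m/s² × 6700 m = 3.022×10^7 Pa = 4383 psi
Total = 2709 + 2323 + 4383 = 9415.0 psi

9400 psi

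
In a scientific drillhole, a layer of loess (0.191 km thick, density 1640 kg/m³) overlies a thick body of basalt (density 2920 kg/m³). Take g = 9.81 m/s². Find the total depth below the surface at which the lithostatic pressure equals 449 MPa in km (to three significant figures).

15.8 km

Pressure at base of upper layers: 1640×9.81×191 = 3.073×10^6 Pa = 3.073 MPa
Remaining pressure to be supplied by basalt: 4.490×10^8 − 3.073×10^6 = 4.459×10^8 Pa
Additional depth in basalt = 4.459×10^8 Pa / (2920 kg/m³ × 9.81 m/s²) = 15567 m
Total depth = 191 m + 15567 m = 15758 m
= 15.758 km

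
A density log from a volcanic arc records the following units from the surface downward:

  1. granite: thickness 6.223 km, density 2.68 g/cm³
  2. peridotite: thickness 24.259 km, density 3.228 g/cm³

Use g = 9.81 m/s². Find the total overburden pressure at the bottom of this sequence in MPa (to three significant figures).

932 MPa

granite: 2680 kg/m³ × 9.81 m/s² × 6223 m = 1.636×10^8 Pa = 163.6 MPa
peridotite: 3228 kg/m³ × 9.81 m/s² × 24259 m = 7.682×10^8 Pa = 768.2 MPa
Total = 163.6 + 768.2 = 931.81 MPa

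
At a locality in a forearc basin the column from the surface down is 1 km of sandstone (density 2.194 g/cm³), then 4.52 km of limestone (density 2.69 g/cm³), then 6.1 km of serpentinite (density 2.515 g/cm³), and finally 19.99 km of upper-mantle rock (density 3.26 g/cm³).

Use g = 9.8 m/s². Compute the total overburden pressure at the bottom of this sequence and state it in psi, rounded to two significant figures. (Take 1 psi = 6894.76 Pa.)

130000 psi

sandstone: 2194 kg/m³ × 9.8 m/s² × 1000 m = 2.150×10^7 Pa = 3118 psi
limestone: 2690 kg/m³ × 9.8 m/s² × 4520 m = 1.192×10^8 Pa = 17282 psi
serpentinite: 2515 kg/m³ × 9.8 m/s² × 6100 m = 1.503×10^8 Pa = 21806 psi
upper-mantle rock: 3260 kg/m³ × 9.8 m/s² × 19990 m = 6.386×10^8 Pa = 92627 psi
Total = 3118 + 17282 + 21806 + 92627 = 1.3483×10^5 psi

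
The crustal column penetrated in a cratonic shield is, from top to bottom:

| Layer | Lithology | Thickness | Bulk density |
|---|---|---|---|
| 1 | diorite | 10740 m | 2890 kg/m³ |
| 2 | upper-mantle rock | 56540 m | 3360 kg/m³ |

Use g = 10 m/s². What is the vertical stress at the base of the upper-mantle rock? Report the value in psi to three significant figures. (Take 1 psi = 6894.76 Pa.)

321000 psi

diorite: 2890 kg/m³ × 10 m/s² × 10740 m = 3.104×10^8 Pa = 45018 psi
upper-mantle rock: 3360 kg/m³ × 10 m/s² × 56540 m = 1.900×10^9 Pa = 2.755×10^5 psi
Total = 45018 + 2.755×10^5 = 3.2055×10^5 psi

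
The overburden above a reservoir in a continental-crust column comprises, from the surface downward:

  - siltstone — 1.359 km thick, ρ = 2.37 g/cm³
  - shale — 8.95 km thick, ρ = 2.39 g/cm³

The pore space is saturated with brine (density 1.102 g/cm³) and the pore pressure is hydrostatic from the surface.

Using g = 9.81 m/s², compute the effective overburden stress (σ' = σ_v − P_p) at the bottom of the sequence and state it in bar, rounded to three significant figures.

Overburden (lithostatic) stress σ_v:
siltstone: 2370 kg/m³ × 9.81 m/s² × 1359 m = 3.160×10^7 Pa = 31.60 MPa
shale: 2390 kg/m³ × 9.81 m/s² × 8950 m = 2.098×10^8 Pa = 209.8 MPa
Total = 31.60 + 209.8 = 241.44 MPa
Pore pressure P_p = 1102 kg/m³ × 9.81 m/s² × 10309 m = 1.114×10^8 Pa = 111.4 MPa
Effective stress σ' = σ_v − P_p = 241.4 − 111.4 = 129.99 MPa = 1299.9 bar

1300 bar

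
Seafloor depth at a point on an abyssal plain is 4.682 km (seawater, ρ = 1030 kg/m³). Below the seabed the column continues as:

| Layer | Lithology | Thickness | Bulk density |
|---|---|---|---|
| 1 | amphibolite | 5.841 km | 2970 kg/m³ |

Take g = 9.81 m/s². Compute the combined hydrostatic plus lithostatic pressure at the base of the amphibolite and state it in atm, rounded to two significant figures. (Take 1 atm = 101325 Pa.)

seawater: 1030 kg/m³ × 9.81 m/s² × 4682 m = 4.731×10^7 Pa = 466.9 atm
amphibolite: 2970 kg/m³ × 9.81 m/s² × 5841 m = 1.702×10^8 Pa = 1680 atm
Total = 466.9 + 1680 = 2146.5 atm

2100 atm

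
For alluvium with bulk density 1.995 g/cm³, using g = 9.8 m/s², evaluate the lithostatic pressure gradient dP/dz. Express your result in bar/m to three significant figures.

0.196 bar/m

dP/dz = ρg = 1995 kg/m³ × 9.8 m/s² = 19551 Pa/m
= 19551 Pa/m × (1 bar/m / 1.0000×10^5 Pa/m) = 0.19551 bar/m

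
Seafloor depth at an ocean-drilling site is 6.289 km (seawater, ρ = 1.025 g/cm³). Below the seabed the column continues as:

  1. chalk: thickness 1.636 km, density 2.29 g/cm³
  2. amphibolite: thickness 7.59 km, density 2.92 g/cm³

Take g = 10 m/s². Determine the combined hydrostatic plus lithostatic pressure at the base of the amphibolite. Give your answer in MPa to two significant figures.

320 MPa

seawater: 1025 kg/m³ × 10 m/s² × 6289 m = 6.446×10^7 Pa = 64.46 MPa
chalk: 2290 kg/m³ × 10 m/s² × 1636 m = 3.746×10^7 Pa = 37.46 MPa
amphibolite: 2920 kg/m³ × 10 m/s² × 7590 m = 2.216×10^8 Pa = 221.6 MPa
Total = 64.46 + 37.46 + 221.6 = 323.55 MPa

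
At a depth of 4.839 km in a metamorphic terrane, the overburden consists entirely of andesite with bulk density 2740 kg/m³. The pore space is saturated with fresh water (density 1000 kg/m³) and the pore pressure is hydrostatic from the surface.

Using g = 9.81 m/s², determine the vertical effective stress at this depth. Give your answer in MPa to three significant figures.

Overburden (lithostatic) stress σ_v:
andesite: 2740 kg/m³ × 9.81 m/s² × 4839 m = 1.301×10^8 Pa = 130.1 MPa
Pore pressure P_p = 1000 kg/m³ × 9.81 m/s² × 4839 m = 4.747×10^7 Pa = 47.47 MPa
Effective stress σ' = σ_v − P_p = 130.1 − 47.47 = 82.599 MPa

82.6 MPa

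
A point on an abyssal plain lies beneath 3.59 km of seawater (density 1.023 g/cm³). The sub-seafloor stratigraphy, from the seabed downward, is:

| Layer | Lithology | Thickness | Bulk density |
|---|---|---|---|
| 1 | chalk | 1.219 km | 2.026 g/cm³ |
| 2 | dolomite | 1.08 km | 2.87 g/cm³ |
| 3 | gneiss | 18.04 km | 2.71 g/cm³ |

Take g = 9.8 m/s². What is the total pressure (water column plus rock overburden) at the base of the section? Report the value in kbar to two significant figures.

seawater: 1023 kg/m³ × 9.8 m/s² × 3590 m = 3.599×10^7 Pa = 0.3599 kbar
chalk: 2026 kg/m³ × 9.8 m/s² × 1219 m = 2.420×10^7 Pa = 0.2420 kbar
dolomite: 2870 kg/m³ × 9.8 m/s² × 1080 m = 3.038×10^7 Pa = 0.3038 kbar
gneiss: 2710 kg/m³ × 9.8 m/s² × 18040 m = 4.791×10^8 Pa = 4.791 kbar
Total = 0.3599 + 0.2420 + 0.3038 + 4.791 = 5.6968 kbar

5.7 kbar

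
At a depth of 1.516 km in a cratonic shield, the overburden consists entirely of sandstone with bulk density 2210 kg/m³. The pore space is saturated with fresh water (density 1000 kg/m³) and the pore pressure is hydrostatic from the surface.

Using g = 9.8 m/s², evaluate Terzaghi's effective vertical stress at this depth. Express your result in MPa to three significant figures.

18.0 MPa

Overburden (lithostatic) stress σ_v:
sandstone: 2210 kg/m³ × 9.8 m/s² × 1516 m = 3.283×10^7 Pa = 32.83 MPa
Pore pressure P_p = 1000 kg/m³ × 9.8 m/s² × 1516 m = 1.486×10^7 Pa = 14.86 MPa
Effective stress σ' = σ_v − P_p = 32.83 − 14.86 = 17.977 MPa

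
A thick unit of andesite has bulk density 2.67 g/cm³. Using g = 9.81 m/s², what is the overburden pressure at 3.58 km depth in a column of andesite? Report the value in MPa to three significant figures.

andesite: 2670 kg/m³ × 9.81 m/s² × 3580 m = 9.377×10^7 Pa = 93.77 MPa

93.8 MPa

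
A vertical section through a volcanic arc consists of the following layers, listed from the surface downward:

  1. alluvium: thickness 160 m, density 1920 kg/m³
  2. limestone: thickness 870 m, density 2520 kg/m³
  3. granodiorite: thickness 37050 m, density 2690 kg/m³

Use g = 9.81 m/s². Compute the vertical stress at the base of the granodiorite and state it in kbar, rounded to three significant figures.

alluvium: 1920 kg/m³ × 9.81 m/s² × 160 m = 3.014×10^6 Pa = 0.03014 kbar
limestone: 2520 kg/m³ × 9.81 m/s² × 870 m = 2.151×10^7 Pa = 0.2151 kbar
granodiorite: 2690 kg/m³ × 9.81 m/s² × 37050 m = 9.777×10^8 Pa = 9.777 kbar
Total = 0.03014 + 0.2151 + 9.777 = 10.022 kbar

10.0 kbar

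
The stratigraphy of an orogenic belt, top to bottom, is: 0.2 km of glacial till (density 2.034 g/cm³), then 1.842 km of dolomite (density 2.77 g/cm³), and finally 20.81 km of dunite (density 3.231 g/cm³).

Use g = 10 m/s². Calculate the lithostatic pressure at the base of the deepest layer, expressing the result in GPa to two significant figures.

0.73 GPa

glacial till: 2034 kg/m³ × 10 m/s² × 200 m = 4.068×10^6 Pa = 4.068×10^-3 GPa
dolomite: 2770 kg/m³ × 10 m/s² × 1842 m = 5.102×10^7 Pa = 0.05102 GPa
dunite: 3231 kg/m³ × 10 m/s² × 20810 m = 6.724×10^8 Pa = 0.6724 GPa
Total = 4.068×10^-3 + 0.05102 + 0.6724 = 0.72746 GPa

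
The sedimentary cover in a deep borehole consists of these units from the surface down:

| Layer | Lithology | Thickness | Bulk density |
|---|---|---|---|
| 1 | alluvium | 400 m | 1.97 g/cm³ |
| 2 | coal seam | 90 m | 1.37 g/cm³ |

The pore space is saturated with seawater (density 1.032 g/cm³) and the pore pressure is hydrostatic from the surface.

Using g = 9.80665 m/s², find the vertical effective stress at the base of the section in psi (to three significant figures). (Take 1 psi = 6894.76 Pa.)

577 psi

Overburden (lithostatic) stress σ_v:
alluvium: 1970 kg/m³ × 9.80665 m/s² × 400 m = 7.728×10^6 Pa = 7.728 MPa
coal seam: 1370 kg/m³ × 9.80665 m/s² × 90 m = 1.209×10^6 Pa = 1.209 MPa
Total = 7.728 + 1.209 = 8.9368 MPa
Pore pressure P_p = 1032 kg/m³ × 9.80665 m/s² × 490 m = 4.959×10^6 Pa = 4.959 MPa
Effective stress σ' = σ_v − P_p = 8.937 − 4.959 = 3.9778 MPa = 576.93 psi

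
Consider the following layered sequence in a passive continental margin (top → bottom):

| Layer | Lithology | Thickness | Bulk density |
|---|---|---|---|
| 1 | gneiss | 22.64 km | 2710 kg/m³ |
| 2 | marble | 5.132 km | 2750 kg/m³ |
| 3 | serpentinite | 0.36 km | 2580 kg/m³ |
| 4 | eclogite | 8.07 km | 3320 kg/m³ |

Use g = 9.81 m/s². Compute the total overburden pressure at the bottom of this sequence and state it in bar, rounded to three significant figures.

10100 bar

gneiss: 2710 kg/m³ × 9.81 m/s² × 22640 m = 6.019×10^8 Pa = 6019 bar
marble: 2750 kg/m³ × 9.81 m/s² × 5132 m = 1.384×10^8 Pa = 1384 bar
serpentinite: 2580 kg/m³ × 9.81 m/s² × 360 m = 9.112×10^6 Pa = 91.12 bar
eclogite: 3320 kg/m³ × 9.81 m/s² × 8070 m = 2.628×10^8 Pa = 2628 bar
Total = 6019 + 1384 + 91.12 + 2628 = 10123 bar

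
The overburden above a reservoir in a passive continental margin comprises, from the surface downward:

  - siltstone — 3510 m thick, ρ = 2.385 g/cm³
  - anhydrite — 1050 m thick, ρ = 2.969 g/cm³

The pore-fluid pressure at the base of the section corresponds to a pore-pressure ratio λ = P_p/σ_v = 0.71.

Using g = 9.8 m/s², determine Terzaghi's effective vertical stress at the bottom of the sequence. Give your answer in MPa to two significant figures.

33 MPa

Overburden (lithostatic) stress σ_v:
siltstone: 2385 kg/m³ × 9.8 m/s² × 3510 m = 8.204×10^7 Pa = 82.04 MPa
anhydrite: 2969 kg/m³ × 9.8 m/s² × 1050 m = 3.055×10^7 Pa = 30.55 MPa
Total = 82.04 + 30.55 = 112.59 MPa
Pore pressure P_p = λ·σ_v = 0.71 × 112.6 MPa = 79.94 MPa
Effective stress σ' = σ_v − P_p = 112.6 − 79.94 = 32.651 MPa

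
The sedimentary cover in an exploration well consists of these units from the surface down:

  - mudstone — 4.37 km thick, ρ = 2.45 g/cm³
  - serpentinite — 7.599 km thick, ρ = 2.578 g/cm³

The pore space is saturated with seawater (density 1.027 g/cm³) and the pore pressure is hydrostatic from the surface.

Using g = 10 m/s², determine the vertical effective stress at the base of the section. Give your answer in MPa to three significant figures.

180 MPa

Overburden (lithostatic) stress σ_v:
mudstone: 2450 kg/m³ × 10 m/s² × 4370 m = 1.071×10^8 Pa = 107.1 MPa
serpentinite: 2578 kg/m³ × 10 m/s² × 7599 m = 1.959×10^8 Pa = 195.9 MPa
Total = 107.1 + 195.9 = 302.97 MPa
Pore pressure P_p = 1027 kg/m³ × 10 m/s² × 11969 m = 1.229×10^8 Pa = 122.9 MPa
Effective stress σ' = σ_v − P_p = 303.0 − 122.9 = 180.05 MPa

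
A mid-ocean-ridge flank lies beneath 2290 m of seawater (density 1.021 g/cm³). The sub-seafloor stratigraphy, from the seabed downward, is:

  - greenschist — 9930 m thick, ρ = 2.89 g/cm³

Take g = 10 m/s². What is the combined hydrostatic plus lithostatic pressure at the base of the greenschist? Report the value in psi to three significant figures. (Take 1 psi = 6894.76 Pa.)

seawater: 1021 kg/m³ × 10 m/s² × 2290 m = 2.338×10^7 Pa = 3391 psi
greenschist: 2890 kg/m³ × 10 m/s² × 9930 m = 2.870×10^8 Pa = 41622 psi
Total = 3391 + 41622 = 45014 psi

45000 psi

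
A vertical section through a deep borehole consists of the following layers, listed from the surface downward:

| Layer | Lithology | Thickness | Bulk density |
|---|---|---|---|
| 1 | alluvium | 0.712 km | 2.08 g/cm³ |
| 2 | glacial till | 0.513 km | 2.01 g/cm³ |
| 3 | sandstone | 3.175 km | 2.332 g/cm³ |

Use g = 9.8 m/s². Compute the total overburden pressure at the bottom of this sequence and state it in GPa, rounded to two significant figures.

0.097 GPa

alluvium: 2080 kg/m³ × 9.8 m/s² × 712 m = 1.451×10^7 Pa = 0.01451 GPa
glacial till: 2010 kg/m³ × 9.8 m/s² × 513 m = 1.011×10^7 Pa = 0.01011 GPa
sandstone: 2332 kg/m³ × 9.8 m/s² × 3175 m = 7.256×10^7 Pa = 0.07256 GPa
Total = 0.01451 + 0.01011 + 0.07256 = 0.097179 GPa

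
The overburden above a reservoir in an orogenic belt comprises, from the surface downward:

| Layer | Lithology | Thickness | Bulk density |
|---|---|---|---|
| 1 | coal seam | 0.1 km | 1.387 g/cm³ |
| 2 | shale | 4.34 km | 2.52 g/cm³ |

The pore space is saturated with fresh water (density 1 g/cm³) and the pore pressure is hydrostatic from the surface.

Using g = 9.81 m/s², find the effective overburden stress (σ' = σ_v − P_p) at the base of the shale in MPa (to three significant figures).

Overburden (lithostatic) stress σ_v:
coal seam: 1387 kg/m³ × 9.81 m/s² × 100 m = 1.361×10^6 Pa = 1.361 MPa
shale: 2520 kg/m³ × 9.81 m/s² × 4340 m = 1.073×10^8 Pa = 107.3 MPa
Total = 1.361 + 107.3 = 108.65 MPa
Pore pressure P_p = 1000 kg/m³ × 9.81 m/s² × 4440 m = 4.356×10^7 Pa = 43.56 MPa
Effective stress σ' = σ_v − P_p = 108.7 − 43.56 = 65.094 MPa

65.1 MPa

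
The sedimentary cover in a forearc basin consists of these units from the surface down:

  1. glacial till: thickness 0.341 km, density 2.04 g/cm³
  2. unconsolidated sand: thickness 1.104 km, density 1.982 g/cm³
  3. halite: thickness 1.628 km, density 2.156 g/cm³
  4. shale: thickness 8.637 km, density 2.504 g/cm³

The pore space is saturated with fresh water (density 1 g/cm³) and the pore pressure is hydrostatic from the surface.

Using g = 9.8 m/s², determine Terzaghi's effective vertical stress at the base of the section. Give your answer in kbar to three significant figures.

Overburden (lithostatic) stress σ_v:
glacial till: 2040 kg/m³ × 9.8 m/s² × 341 m = 6.817×10^6 Pa = 6.817 MPa
unconsolidated sand: 1982 kg/m³ × 9.8 m/s² × 1104 m = 2.144×10^7 Pa = 21.44 MPa
halite: 2156 kg/m³ × 9.8 m/s² × 1628 m = 3.440×10^7 Pa = 34.40 MPa
shale: 2504 kg/m³ × 9.8 m/s² × 8637 m = 2.119×10^8 Pa = 211.9 MPa
Total = 6.817 + 21.44 + 34.40 + 211.9 = 274.60 MPa
Pore pressure P_p = 1000 kg/m³ × 9.8 m/s² × 11710 m = 1.148×10^8 Pa = 114.8 MPa
Effective stress σ' = σ_v − P_p = 274.6 − 114.8 = 159.85 MPa = 1.5985 kbar

1.60 kbar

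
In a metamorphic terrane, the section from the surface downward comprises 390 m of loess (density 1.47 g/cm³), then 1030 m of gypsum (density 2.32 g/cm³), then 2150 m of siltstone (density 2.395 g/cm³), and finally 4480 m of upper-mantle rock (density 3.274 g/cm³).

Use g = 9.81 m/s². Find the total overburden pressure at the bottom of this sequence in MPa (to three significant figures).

loess: 1470 kg/m³ × 9.81 m/s² × 390 m = 5.624×10^6 Pa = 5.624 MPa
gypsum: 2320 kg/m³ × 9.81 m/s² × 1030 m = 2.344×10^7 Pa = 23.44 MPa
siltstone: 2395 kg/m³ × 9.81 m/s² × 2150 m = 5.051×10^7 Pa = 50.51 MPa
upper-mantle rock: 3274 kg/m³ × 9.81 m/s² × 4480 m = 1.439×10^8 Pa = 143.9 MPa
Total = 5.624 + 23.44 + 50.51 + 143.9 = 223.47 MPa

223 MPa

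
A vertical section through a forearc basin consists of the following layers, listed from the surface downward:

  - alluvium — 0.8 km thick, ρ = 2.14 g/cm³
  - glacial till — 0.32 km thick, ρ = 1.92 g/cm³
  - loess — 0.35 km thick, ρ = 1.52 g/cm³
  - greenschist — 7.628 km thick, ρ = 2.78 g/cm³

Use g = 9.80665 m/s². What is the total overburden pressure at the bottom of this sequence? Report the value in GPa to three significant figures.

alluvium: 2140 kg/m³ × 9.80665 m/s² × 800 m = 1.679×10^7 Pa = 0.01679 GPa
glacial till: 1920 kg/m³ × 9.80665 m/s² × 320 m = 6.025×10^6 Pa = 6.025×10^-3 GPa
loess: 1520 kg/m³ × 9.80665 m/s² × 350 m = 5.217×10^6 Pa = 5.217×10^-3 GPa
greenschist: 2780 kg/m³ × 9.80665 m/s² × 7628 m = 2.080×10^8 Pa = 0.2080 GPa
Total = 0.01679 + 6.025×10^-3 + 5.217×10^-3 + 0.2080 = 0.23599 GPa

0.236 GPa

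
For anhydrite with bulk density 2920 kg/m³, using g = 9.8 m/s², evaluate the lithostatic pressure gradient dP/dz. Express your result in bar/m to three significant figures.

dP/dz = ρg = 2920 kg/m³ × 9.8 m/s² = 28616 Pa/m
= 28616 Pa/m × (1 bar/m / 1.0000×10^5 Pa/m) = 0.28616 bar/m

0.286 bar/m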